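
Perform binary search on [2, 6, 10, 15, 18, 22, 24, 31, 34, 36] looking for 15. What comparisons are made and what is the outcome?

Binary search for 15 in [2, 6, 10, 15, 18, 22, 24, 31, 34, 36]:

lo=0, hi=9, mid=4, arr[mid]=18 -> 18 > 15, search left half
lo=0, hi=3, mid=1, arr[mid]=6 -> 6 < 15, search right half
lo=2, hi=3, mid=2, arr[mid]=10 -> 10 < 15, search right half
lo=3, hi=3, mid=3, arr[mid]=15 -> Found target at index 3!

Binary search finds 15 at index 3 after 4 comparisons. The search repeatedly halves the search space by comparing with the middle element.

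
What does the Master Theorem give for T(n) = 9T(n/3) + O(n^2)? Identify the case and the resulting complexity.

Master Theorem for T(n) = 9T(n/3) + O(n^2):

a = 9, b = 3, c = 2
log_b(a) = log_3(9) = 2.0000

Case 2: c = 2 = log_3(9) = 2.0000
T(n) = O(n^2 log n) = O(n^2 log n)

For T(n) = 9T(n/3) + O(n^2): log_3(9) = 2.0000. This is Case 2 of the Master Theorem (c = log_b(a), equal work at all levels), giving O(n^2 log n).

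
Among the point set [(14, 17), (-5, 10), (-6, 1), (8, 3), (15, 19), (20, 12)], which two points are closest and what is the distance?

Computing all pairwise distances among 6 points:

d((14, 17), (-5, 10)) = 20.2485
d((14, 17), (-6, 1)) = 25.6125
d((14, 17), (8, 3)) = 15.2315
d((14, 17), (15, 19)) = 2.2361 <-- minimum
d((14, 17), (20, 12)) = 7.8102
d((-5, 10), (-6, 1)) = 9.0554
d((-5, 10), (8, 3)) = 14.7648
d((-5, 10), (15, 19)) = 21.9317
d((-5, 10), (20, 12)) = 25.0799
d((-6, 1), (8, 3)) = 14.1421
d((-6, 1), (15, 19)) = 27.6586
d((-6, 1), (20, 12)) = 28.2312
d((8, 3), (15, 19)) = 17.4642
d((8, 3), (20, 12)) = 15.0
d((15, 19), (20, 12)) = 8.6023

Closest pair: (14, 17) and (15, 19) with distance 2.2361

The closest pair is (14, 17) and (15, 19) with Euclidean distance 2.2361. For 6 points, brute-force pairwise comparison is shown above. For large n, the divide-and-conquer algorithm (sort by x, recurse on halves, check the dividing strip) achieves O(n log n).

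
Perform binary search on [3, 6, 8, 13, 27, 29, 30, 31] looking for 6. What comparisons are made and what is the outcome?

Binary search for 6 in [3, 6, 8, 13, 27, 29, 30, 31]:

lo=0, hi=7, mid=3, arr[mid]=13 -> 13 > 6, search left half
lo=0, hi=2, mid=1, arr[mid]=6 -> Found target at index 1!

Binary search finds 6 at index 1 after 2 comparisons. The search repeatedly halves the search space by comparing with the middle element.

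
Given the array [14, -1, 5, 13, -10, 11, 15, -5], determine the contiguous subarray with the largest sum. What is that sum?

Using Kadane's algorithm on [14, -1, 5, 13, -10, 11, 15, -5]:

Scanning through the array:
Position 1 (value -1): max_ending_here = 13, max_so_far = 14
Position 2 (value 5): max_ending_here = 18, max_so_far = 18
Position 3 (value 13): max_ending_here = 31, max_so_far = 31
Position 4 (value -10): max_ending_here = 21, max_so_far = 31
Position 5 (value 11): max_ending_here = 32, max_so_far = 32
Position 6 (value 15): max_ending_here = 47, max_so_far = 47
Position 7 (value -5): max_ending_here = 42, max_so_far = 47

Maximum subarray: [14, -1, 5, 13, -10, 11, 15]
Maximum sum: 47

The maximum subarray is [14, -1, 5, 13, -10, 11, 15] with sum 47. This subarray runs from index 0 to index 6.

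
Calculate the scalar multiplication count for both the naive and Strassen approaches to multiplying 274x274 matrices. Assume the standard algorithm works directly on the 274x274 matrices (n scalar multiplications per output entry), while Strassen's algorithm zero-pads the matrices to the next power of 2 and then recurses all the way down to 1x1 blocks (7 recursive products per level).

Matrix multiplication for 274x274 matrices:

Strassen's algorithm requires power-of-2 dimensions. Pad 274x274 to 512x512 (next power of 2).

Standard algorithm: 274^3 = 20570824 multiplications
Strassen's algorithm: 7^(log2(512)) = 7^9 = 40353607 multiplications
Difference: 20570824 - 40353607 = -19782783 (Strassen uses MORE here due to padding overhead — for small or just-over-power-of-2 n, padding can outweigh the per-level savings)

Standard: 20570824 multiplications (274^3). Strassen: 40353607 multiplications (7^9, after padding to 512x512). Strassen reduces 8 recursive multiplications to 7 at each level.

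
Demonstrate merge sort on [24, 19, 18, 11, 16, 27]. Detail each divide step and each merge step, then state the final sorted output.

Merge sort trace:

Split: [24, 19, 18, 11, 16, 27] -> [24, 19, 18] and [11, 16, 27]
  Split: [24, 19, 18] -> [24] and [19, 18]
    Split: [19, 18] -> [19] and [18]
    Merge: [19] + [18] -> [18, 19]
  Merge: [24] + [18, 19] -> [18, 19, 24]
  Split: [11, 16, 27] -> [11] and [16, 27]
    Split: [16, 27] -> [16] and [27]
    Merge: [16] + [27] -> [16, 27]
  Merge: [11] + [16, 27] -> [11, 16, 27]
Merge: [18, 19, 24] + [11, 16, 27] -> [11, 16, 18, 19, 24, 27]

Final sorted array: [11, 16, 18, 19, 24, 27]

The merge sort proceeds by recursively splitting the array and merging sorted halves.
After all merges, the sorted array is [11, 16, 18, 19, 24, 27].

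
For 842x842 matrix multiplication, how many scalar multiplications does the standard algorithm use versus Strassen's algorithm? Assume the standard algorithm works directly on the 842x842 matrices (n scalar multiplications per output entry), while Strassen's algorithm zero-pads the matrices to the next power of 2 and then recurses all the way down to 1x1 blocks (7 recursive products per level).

Matrix multiplication for 842x842 matrices:

Strassen's algorithm requires power-of-2 dimensions. Pad 842x842 to 1024x1024 (next power of 2).

Standard algorithm: 842^3 = 596947688 multiplications
Strassen's algorithm: 7^(log2(1024)) = 7^10 = 282475249 multiplications
Savings: 596947688 - 282475249 = 314472439 multiplications

Standard: 596947688 multiplications (842^3). Strassen: 282475249 multiplications (7^10, after padding to 1024x1024). Strassen reduces 8 recursive multiplications to 7 at each level.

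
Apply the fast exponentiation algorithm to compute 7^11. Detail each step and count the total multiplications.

Computing 7^11 by squaring (build up from 7^1; each line after the first costs one multiplication):

7^1 = 7
7^2 = (7^1)^2 = 7^2 = 49
7^4 = (7^2)^2 = 49^2 = 2401
7^5 = 7 * 7^4 = 7 * 2401 = 16807
7^10 = (7^5)^2 = 16807^2 = 282475249
7^11 = 7 * 7^10 = 7 * 282475249 = 1977326743

Result: 1977326743
Multiplications needed: 5 (5 lines after 7^1)

7^11 = 1977326743. Using exponentiation by squaring, this requires 5 multiplications. The key idea: if the exponent is even, square the half-power; if odd, multiply by the base once.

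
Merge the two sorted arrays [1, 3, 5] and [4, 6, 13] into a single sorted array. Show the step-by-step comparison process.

Merging process:

Compare 1 vs 4: take 1 from left. Merged: [1]
Compare 3 vs 4: take 3 from left. Merged: [1, 3]
Compare 5 vs 4: take 4 from right. Merged: [1, 3, 4]
Compare 5 vs 6: take 5 from left. Merged: [1, 3, 4, 5]
Append remaining from right: [6, 13]. Merged: [1, 3, 4, 5, 6, 13]

Final merged array: [1, 3, 4, 5, 6, 13]
Total comparisons: 4

The merged array is [1, 3, 4, 5, 6, 13], requiring 4 comparisons. The merge step runs in O(n) time where n is the total number of elements.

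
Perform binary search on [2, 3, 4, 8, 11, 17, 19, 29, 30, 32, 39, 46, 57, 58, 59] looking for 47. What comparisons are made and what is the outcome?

Binary search for 47 in [2, 3, 4, 8, 11, 17, 19, 29, 30, 32, 39, 46, 57, 58, 59]:

lo=0, hi=14, mid=7, arr[mid]=29 -> 29 < 47, search right half
lo=8, hi=14, mid=11, arr[mid]=46 -> 46 < 47, search right half
lo=12, hi=14, mid=13, arr[mid]=58 -> 58 > 47, search left half
lo=12, hi=12, mid=12, arr[mid]=57 -> 57 > 47, search left half
lo=12 > hi=11, target 47 not found

Binary search determines that 47 is not in the array after 4 comparisons. The search space was exhausted without finding the target.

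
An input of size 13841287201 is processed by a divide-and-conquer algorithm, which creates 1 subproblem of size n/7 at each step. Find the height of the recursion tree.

For divide and conquer with division factor 7:

Problem sizes at each level:
Level 0: 13841287201
Level 1: 1977326743
Level 2: 282475249
Level 3: 40353607
Level 4: 5764801
Level 5: 823543
Level 6: 117649
Level 7: 16807
Level 8: 2401
Level 9: 343
Level 10: 49
Level 11: 7
Level 12: 1

The root is level 0 and the size-1 base case is level 12 (the tree spans levels 0 through 12, i.e. 13 levels counting the root), so the depth is the number of divisions: log_7(13841287201) = 12

The recursion tree depth is log_7(13841287201) = 12. At each level, the problem size is divided by 7, so it takes 12 divisions to reduce to a base case of size 1. The algorithm makes 1 recursive call at each level.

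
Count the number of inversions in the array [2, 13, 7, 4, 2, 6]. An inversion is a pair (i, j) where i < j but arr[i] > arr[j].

Finding inversions in [2, 13, 7, 4, 2, 6]:

(1, 2): arr[1]=13 > arr[2]=7
(1, 3): arr[1]=13 > arr[3]=4
(1, 4): arr[1]=13 > arr[4]=2
(1, 5): arr[1]=13 > arr[5]=6
(2, 3): arr[2]=7 > arr[3]=4
(2, 4): arr[2]=7 > arr[4]=2
(2, 5): arr[2]=7 > arr[5]=6
(3, 4): arr[3]=4 > arr[4]=2

Total inversions: 8

The array has 8 inversion(s): (1,2), (1,3), (1,4), (1,5), (2,3), (2,4), (2,5), (3,4). Each pair (i,j) satisfies i < j and arr[i] > arr[j].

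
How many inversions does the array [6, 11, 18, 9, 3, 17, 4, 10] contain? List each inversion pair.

Finding inversions in [6, 11, 18, 9, 3, 17, 4, 10]:

(0, 4): arr[0]=6 > arr[4]=3
(0, 6): arr[0]=6 > arr[6]=4
(1, 3): arr[1]=11 > arr[3]=9
(1, 4): arr[1]=11 > arr[4]=3
(1, 6): arr[1]=11 > arr[6]=4
(1, 7): arr[1]=11 > arr[7]=10
(2, 3): arr[2]=18 > arr[3]=9
(2, 4): arr[2]=18 > arr[4]=3
(2, 5): arr[2]=18 > arr[5]=17
(2, 6): arr[2]=18 > arr[6]=4
(2, 7): arr[2]=18 > arr[7]=10
(3, 4): arr[3]=9 > arr[4]=3
(3, 6): arr[3]=9 > arr[6]=4
(5, 6): arr[5]=17 > arr[6]=4
(5, 7): arr[5]=17 > arr[7]=10

Total inversions: 15

The array has 15 inversion(s): (0,4), (0,6), (1,3), (1,4), (1,6), (1,7), (2,3), (2,4), (2,5), (2,6), (2,7), (3,4), (3,6), (5,6), (5,7). Each pair (i,j) satisfies i < j and arr[i] > arr[j].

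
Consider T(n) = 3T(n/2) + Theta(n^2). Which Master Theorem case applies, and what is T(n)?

Master Theorem for T(n) = 3T(n/2) + O(n^2):

a = 3, b = 2, c = 2
log_b(a) = log_2(3) = 1.5850

Case 3: c = 2 > log_2(3) = 1.5850
T(n) = O(n^2) = O(n^2)

For T(n) = 3T(n/2) + O(n^2): log_2(3) = 1.5850. This is Case 3 of the Master Theorem (c > log_b(a), work dominated by root), giving O(n^2).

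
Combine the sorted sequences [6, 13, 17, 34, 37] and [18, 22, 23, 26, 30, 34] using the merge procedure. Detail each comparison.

Merging process:

Compare 6 vs 18: take 6 from left. Merged: [6]
Compare 13 vs 18: take 13 from left. Merged: [6, 13]
Compare 17 vs 18: take 17 from left. Merged: [6, 13, 17]
Compare 34 vs 18: take 18 from right. Merged: [6, 13, 17, 18]
Compare 34 vs 22: take 22 from right. Merged: [6, 13, 17, 18, 22]
Compare 34 vs 23: take 23 from right. Merged: [6, 13, 17, 18, 22, 23]
Compare 34 vs 26: take 26 from right. Merged: [6, 13, 17, 18, 22, 23, 26]
Compare 34 vs 30: take 30 from right. Merged: [6, 13, 17, 18, 22, 23, 26, 30]
Compare 34 vs 34: take 34 from left. Merged: [6, 13, 17, 18, 22, 23, 26, 30, 34]
Compare 37 vs 34: take 34 from right. Merged: [6, 13, 17, 18, 22, 23, 26, 30, 34, 34]
Append remaining from left: [37]. Merged: [6, 13, 17, 18, 22, 23, 26, 30, 34, 34, 37]

Final merged array: [6, 13, 17, 18, 22, 23, 26, 30, 34, 34, 37]
Total comparisons: 10

The merged array is [6, 13, 17, 18, 22, 23, 26, 30, 34, 34, 37], requiring 10 comparisons. The merge step runs in O(n) time where n is the total number of elements.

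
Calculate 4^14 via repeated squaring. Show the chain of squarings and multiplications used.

Computing 4^14 by squaring (build up from 4^1; each line after the first costs one multiplication):

4^1 = 4
4^2 = (4^1)^2 = 4^2 = 16
4^3 = 4 * 4^2 = 4 * 16 = 64
4^6 = (4^3)^2 = 64^2 = 4096
4^7 = 4 * 4^6 = 4 * 4096 = 16384
4^14 = (4^7)^2 = 16384^2 = 268435456

Result: 268435456
Multiplications needed: 5 (5 lines after 4^1)

4^14 = 268435456. Using exponentiation by squaring, this requires 5 multiplications. The key idea: if the exponent is even, square the half-power; if odd, multiply by the base once.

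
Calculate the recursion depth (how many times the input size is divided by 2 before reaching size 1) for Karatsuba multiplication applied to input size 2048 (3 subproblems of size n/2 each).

For divide and conquer with division factor 2:

Problem sizes at each level:
Level 0: 2048
Level 1: 1024
Level 2: 512
Level 3: 256
Level 4: 128
Level 5: 64
Level 6: 32
Level 7: 16
Level 8: 8
Level 9: 4
Level 10: 2
Level 11: 1

The root is level 0 and the size-1 base case is level 11 (the tree spans levels 0 through 11, i.e. 12 levels counting the root), so the depth is the number of divisions: log_2(2048) = 11

The recursion tree depth is log_2(2048) = 11. At each level, the problem size is divided by 2, so it takes 11 divisions to reduce to a base case of size 1. The algorithm makes 3 recursive calls at each level.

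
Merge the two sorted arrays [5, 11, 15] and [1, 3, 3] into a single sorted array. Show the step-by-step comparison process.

Merging process:

Compare 5 vs 1: take 1 from right. Merged: [1]
Compare 5 vs 3: take 3 from right. Merged: [1, 3]
Compare 5 vs 3: take 3 from right. Merged: [1, 3, 3]
Append remaining from left: [5, 11, 15]. Merged: [1, 3, 3, 5, 11, 15]

Final merged array: [1, 3, 3, 5, 11, 15]
Total comparisons: 3

The merged array is [1, 3, 3, 5, 11, 15], requiring 3 comparisons. The merge step runs in O(n) time where n is the total number of elements.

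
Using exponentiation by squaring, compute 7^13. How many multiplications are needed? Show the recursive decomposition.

Computing 7^13 by squaring (build up from 7^1; each line after the first costs one multiplication):

7^1 = 7
7^2 = (7^1)^2 = 7^2 = 49
7^3 = 7 * 7^2 = 7 * 49 = 343
7^6 = (7^3)^2 = 343^2 = 117649
7^12 = (7^6)^2 = 117649^2 = 13841287201
7^13 = 7 * 7^12 = 7 * 13841287201 = 96889010407

Result: 96889010407
Multiplications needed: 5 (5 lines after 7^1)

7^13 = 96889010407. Using exponentiation by squaring, this requires 5 multiplications. The key idea: if the exponent is even, square the half-power; if odd, multiply by the base once.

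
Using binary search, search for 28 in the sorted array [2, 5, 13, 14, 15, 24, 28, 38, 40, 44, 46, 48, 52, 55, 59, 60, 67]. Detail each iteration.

Binary search for 28 in [2, 5, 13, 14, 15, 24, 28, 38, 40, 44, 46, 48, 52, 55, 59, 60, 67]:

lo=0, hi=16, mid=8, arr[mid]=40 -> 40 > 28, search left half
lo=0, hi=7, mid=3, arr[mid]=14 -> 14 < 28, search right half
lo=4, hi=7, mid=5, arr[mid]=24 -> 24 < 28, search right half
lo=6, hi=7, mid=6, arr[mid]=28 -> Found target at index 6!

Binary search finds 28 at index 6 after 4 comparisons. The search repeatedly halves the search space by comparing with the middle element.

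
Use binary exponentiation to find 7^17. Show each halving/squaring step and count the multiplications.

Computing 7^17 by squaring (build up from 7^1; each line after the first costs one multiplication):

7^1 = 7
7^2 = (7^1)^2 = 7^2 = 49
7^4 = (7^2)^2 = 49^2 = 2401
7^8 = (7^4)^2 = 2401^2 = 5764801
7^16 = (7^8)^2 = 5764801^2 = 33232930569601
7^17 = 7 * 7^16 = 7 * 33232930569601 = 232630513987207

Result: 232630513987207
Multiplications needed: 5 (5 lines after 7^1)

7^17 = 232630513987207. Using exponentiation by squaring, this requires 5 multiplications. The key idea: if the exponent is even, square the half-power; if odd, multiply by the base once.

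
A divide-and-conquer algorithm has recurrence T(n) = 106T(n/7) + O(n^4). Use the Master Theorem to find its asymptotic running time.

Master Theorem for T(n) = 106T(n/7) + O(n^4):

a = 106, b = 7, c = 4
log_b(a) = log_7(106) = 2.3965

Case 3: c = 4 > log_7(106) = 2.3965
T(n) = O(n^4) = O(n^4)

For T(n) = 106T(n/7) + O(n^4): log_7(106) = 2.3965. This is Case 3 of the Master Theorem (c > log_b(a), work dominated by root), giving O(n^4).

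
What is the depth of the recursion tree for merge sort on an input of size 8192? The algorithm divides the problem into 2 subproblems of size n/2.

For divide and conquer with division factor 2:

Problem sizes at each level:
Level 0: 8192
Level 1: 4096
Level 2: 2048
Level 3: 1024
Level 4: 512
Level 5: 256
Level 6: 128
Level 7: 64
Level 8: 32
Level 9: 16
Level 10: 8
Level 11: 4
Level 12: 2
Level 13: 1

The root is level 0 and the size-1 base case is level 13 (the tree spans levels 0 through 13, i.e. 14 levels counting the root), so the depth is the number of divisions: log_2(8192) = 13

The recursion tree depth is log_2(8192) = 13. At each level, the problem size is divided by 2, so it takes 13 divisions to reduce to a base case of size 1. The algorithm makes 2 recursive calls at each level.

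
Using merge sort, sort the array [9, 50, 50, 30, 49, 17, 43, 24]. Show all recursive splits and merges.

Merge sort trace:

Split: [9, 50, 50, 30, 49, 17, 43, 24] -> [9, 50, 50, 30] and [49, 17, 43, 24]
  Split: [9, 50, 50, 30] -> [9, 50] and [50, 30]
    Split: [9, 50] -> [9] and [50]
    Merge: [9] + [50] -> [9, 50]
    Split: [50, 30] -> [50] and [30]
    Merge: [50] + [30] -> [30, 50]
  Merge: [9, 50] + [30, 50] -> [9, 30, 50, 50]
  Split: [49, 17, 43, 24] -> [49, 17] and [43, 24]
    Split: [49, 17] -> [49] and [17]
    Merge: [49] + [17] -> [17, 49]
    Split: [43, 24] -> [43] and [24]
    Merge: [43] + [24] -> [24, 43]
  Merge: [17, 49] + [24, 43] -> [17, 24, 43, 49]
Merge: [9, 30, 50, 50] + [17, 24, 43, 49] -> [9, 17, 24, 30, 43, 49, 50, 50]

Final sorted array: [9, 17, 24, 30, 43, 49, 50, 50]

The merge sort proceeds by recursively splitting the array and merging sorted halves.
After all merges, the sorted array is [9, 17, 24, 30, 43, 49, 50, 50].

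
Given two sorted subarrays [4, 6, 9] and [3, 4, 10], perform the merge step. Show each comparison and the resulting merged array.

Merging process:

Compare 4 vs 3: take 3 from right. Merged: [3]
Compare 4 vs 4: take 4 from left. Merged: [3, 4]
Compare 6 vs 4: take 4 from right. Merged: [3, 4, 4]
Compare 6 vs 10: take 6 from left. Merged: [3, 4, 4, 6]
Compare 9 vs 10: take 9 from left. Merged: [3, 4, 4, 6, 9]
Append remaining from right: [10]. Merged: [3, 4, 4, 6, 9, 10]

Final merged array: [3, 4, 4, 6, 9, 10]
Total comparisons: 5

The merged array is [3, 4, 4, 6, 9, 10], requiring 5 comparisons. The merge step runs in O(n) time where n is the total number of elements.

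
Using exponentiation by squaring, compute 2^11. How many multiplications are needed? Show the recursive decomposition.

Computing 2^11 by squaring (build up from 2^1; each line after the first costs one multiplication):

2^1 = 2
2^2 = (2^1)^2 = 2^2 = 4
2^4 = (2^2)^2 = 4^2 = 16
2^5 = 2 * 2^4 = 2 * 16 = 32
2^10 = (2^5)^2 = 32^2 = 1024
2^11 = 2 * 2^10 = 2 * 1024 = 2048

Result: 2048
Multiplications needed: 5 (5 lines after 2^1)

2^11 = 2048. Using exponentiation by squaring, this requires 5 multiplications. The key idea: if the exponent is even, square the half-power; if odd, multiply by the base once.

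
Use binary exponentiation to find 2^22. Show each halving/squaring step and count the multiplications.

Computing 2^22 by squaring (build up from 2^1; each line after the first costs one multiplication):

2^1 = 2
2^2 = (2^1)^2 = 2^2 = 4
2^4 = (2^2)^2 = 4^2 = 16
2^5 = 2 * 2^4 = 2 * 16 = 32
2^10 = (2^5)^2 = 32^2 = 1024
2^11 = 2 * 2^10 = 2 * 1024 = 2048
2^22 = (2^11)^2 = 2048^2 = 4194304

Result: 4194304
Multiplications needed: 6 (6 lines after 2^1)

2^22 = 4194304. Using exponentiation by squaring, this requires 6 multiplications. The key idea: if the exponent is even, square the half-power; if odd, multiply by the base once.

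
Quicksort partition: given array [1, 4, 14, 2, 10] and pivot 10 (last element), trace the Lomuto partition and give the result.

Lomuto partition with pivot = 10:

Initial array: [1, 4, 14, 2, 10]

arr[0]=1 <= 10: swap with position 0, array becomes [1, 4, 14, 2, 10]
arr[1]=4 <= 10: swap with position 1, array becomes [1, 4, 14, 2, 10]
arr[2]=14 > 10: no swap
arr[3]=2 <= 10: swap with position 2, array becomes [1, 4, 2, 14, 10]

Place pivot at position 3: [1, 4, 2, 10, 14]
Pivot position: 3

After partitioning with pivot 10, the array becomes [1, 4, 2, 10, 14]. The pivot is placed at index 3. All elements to the left of the pivot are <= 10, and all elements to the right are > 10.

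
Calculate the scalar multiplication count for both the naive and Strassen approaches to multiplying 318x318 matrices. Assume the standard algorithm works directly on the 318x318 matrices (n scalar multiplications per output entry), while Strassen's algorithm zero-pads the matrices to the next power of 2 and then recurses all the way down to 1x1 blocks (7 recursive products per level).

Matrix multiplication for 318x318 matrices:

Strassen's algorithm requires power-of-2 dimensions. Pad 318x318 to 512x512 (next power of 2).

Standard algorithm: 318^3 = 32157432 multiplications
Strassen's algorithm: 7^(log2(512)) = 7^9 = 40353607 multiplications
Difference: 32157432 - 40353607 = -8196175 (Strassen uses MORE here due to padding overhead — for small or just-over-power-of-2 n, padding can outweigh the per-level savings)

Standard: 32157432 multiplications (318^3). Strassen: 40353607 multiplications (7^9, after padding to 512x512). Strassen reduces 8 recursive multiplications to 7 at each level.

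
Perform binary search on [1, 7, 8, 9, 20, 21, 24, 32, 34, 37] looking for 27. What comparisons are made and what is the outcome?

Binary search for 27 in [1, 7, 8, 9, 20, 21, 24, 32, 34, 37]:

lo=0, hi=9, mid=4, arr[mid]=20 -> 20 < 27, search right half
lo=5, hi=9, mid=7, arr[mid]=32 -> 32 > 27, search left half
lo=5, hi=6, mid=5, arr[mid]=21 -> 21 < 27, search right half
lo=6, hi=6, mid=6, arr[mid]=24 -> 24 < 27, search right half
lo=7 > hi=6, target 27 not found

Binary search determines that 27 is not in the array after 4 comparisons. The search space was exhausted without finding the target.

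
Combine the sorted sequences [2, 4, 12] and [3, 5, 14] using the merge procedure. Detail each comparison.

Merging process:

Compare 2 vs 3: take 2 from left. Merged: [2]
Compare 4 vs 3: take 3 from right. Merged: [2, 3]
Compare 4 vs 5: take 4 from left. Merged: [2, 3, 4]
Compare 12 vs 5: take 5 from right. Merged: [2, 3, 4, 5]
Compare 12 vs 14: take 12 from left. Merged: [2, 3, 4, 5, 12]
Append remaining from right: [14]. Merged: [2, 3, 4, 5, 12, 14]

Final merged array: [2, 3, 4, 5, 12, 14]
Total comparisons: 5

The merged array is [2, 3, 4, 5, 12, 14], requiring 5 comparisons. The merge step runs in O(n) time where n is the total number of elements.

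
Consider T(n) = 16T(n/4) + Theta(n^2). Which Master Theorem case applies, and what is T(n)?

Master Theorem for T(n) = 16T(n/4) + O(n^2):

a = 16, b = 4, c = 2
log_b(a) = log_4(16) = 2.0000

Case 2: c = 2 = log_4(16) = 2.0000
T(n) = O(n^2 log n) = O(n^2 log n)

For T(n) = 16T(n/4) + O(n^2): log_4(16) = 2.0000. This is Case 2 of the Master Theorem (c = log_b(a), equal work at all levels), giving O(n^2 log n).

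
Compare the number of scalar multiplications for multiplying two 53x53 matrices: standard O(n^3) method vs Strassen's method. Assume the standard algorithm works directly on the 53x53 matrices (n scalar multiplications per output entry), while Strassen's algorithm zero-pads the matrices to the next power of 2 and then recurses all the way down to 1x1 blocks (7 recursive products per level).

Matrix multiplication for 53x53 matrices:

Strassen's algorithm requires power-of-2 dimensions. Pad 53x53 to 64x64 (next power of 2).

Standard algorithm: 53^3 = 148877 multiplications
Strassen's algorithm: 7^(log2(64)) = 7^6 = 117649 multiplications
Savings: 148877 - 117649 = 31228 multiplications

Standard: 148877 multiplications (53^3). Strassen: 117649 multiplications (7^6, after padding to 64x64). Strassen reduces 8 recursive multiplications to 7 at each level.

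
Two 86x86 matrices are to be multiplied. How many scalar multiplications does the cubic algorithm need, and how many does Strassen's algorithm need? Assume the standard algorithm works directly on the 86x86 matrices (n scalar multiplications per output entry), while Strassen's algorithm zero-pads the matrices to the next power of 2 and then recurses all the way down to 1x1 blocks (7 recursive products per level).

Matrix multiplication for 86x86 matrices:

Strassen's algorithm requires power-of-2 dimensions. Pad 86x86 to 128x128 (next power of 2).

Standard algorithm: 86^3 = 636056 multiplications
Strassen's algorithm: 7^(log2(128)) = 7^7 = 823543 multiplications
Difference: 636056 - 823543 = -187487 (Strassen uses MORE here due to padding overhead — for small or just-over-power-of-2 n, padding can outweigh the per-level savings)

Standard: 636056 multiplications (86^3). Strassen: 823543 multiplications (7^7, after padding to 128x128). Strassen reduces 8 recursive multiplications to 7 at each level.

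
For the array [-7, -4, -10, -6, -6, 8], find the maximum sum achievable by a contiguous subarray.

Using Kadane's algorithm on [-7, -4, -10, -6, -6, 8]:

Scanning through the array:
Position 1 (value -4): max_ending_here = -4, max_so_far = -4
Position 2 (value -10): max_ending_here = -10, max_so_far = -4
Position 3 (value -6): max_ending_here = -6, max_so_far = -4
Position 4 (value -6): max_ending_here = -6, max_so_far = -4
Position 5 (value 8): max_ending_here = 8, max_so_far = 8

Maximum subarray: [8]
Maximum sum: 8

The maximum subarray is [8] with sum 8. This subarray runs from index 5 to index 5.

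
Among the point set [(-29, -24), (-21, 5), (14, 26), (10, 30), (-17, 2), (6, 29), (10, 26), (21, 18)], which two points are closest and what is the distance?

Computing all pairwise distances among 8 points:

d((-29, -24), (-21, 5)) = 30.0832
d((-29, -24), (14, 26)) = 65.9469
d((-29, -24), (10, 30)) = 66.6108
d((-29, -24), (-17, 2)) = 28.6356
d((-29, -24), (6, 29)) = 63.5138
d((-29, -24), (10, 26)) = 63.4114
d((-29, -24), (21, 18)) = 65.2993
d((-21, 5), (14, 26)) = 40.8167
d((-21, 5), (10, 30)) = 39.8246
d((-21, 5), (-17, 2)) = 5.0
d((-21, 5), (6, 29)) = 36.1248
d((-21, 5), (10, 26)) = 37.4433
d((-21, 5), (21, 18)) = 43.9659
d((14, 26), (10, 30)) = 5.6569
d((14, 26), (-17, 2)) = 39.2046
d((14, 26), (6, 29)) = 8.544
d((14, 26), (10, 26)) = 4.0 <-- minimum
d((14, 26), (21, 18)) = 10.6301
d((10, 30), (-17, 2)) = 38.8973
d((10, 30), (6, 29)) = 4.1231
d((10, 30), (10, 26)) = 4.0 <-- minimum
d((10, 30), (21, 18)) = 16.2788
d((-17, 2), (6, 29)) = 35.4683
d((-17, 2), (10, 26)) = 36.1248
d((-17, 2), (21, 18)) = 41.2311
d((6, 29), (10, 26)) = 5.0
d((6, 29), (21, 18)) = 18.6011
d((10, 26), (21, 18)) = 13.6015

Minimum distance: 4.0 (tie among 2 pairs: (14, 26) and (10, 26); (10, 30) and (10, 26))

The minimum Euclidean distance is 4.0. There is a tie: 2 pairs achieve this minimum — (14, 26) and (10, 26); (10, 30) and (10, 26). Any of these is a valid closest pair. For 8 points, brute-force pairwise comparison is shown above. For large n, the divide-and-conquer algorithm (sort by x, recurse on halves, check the dividing strip) achieves O(n log n).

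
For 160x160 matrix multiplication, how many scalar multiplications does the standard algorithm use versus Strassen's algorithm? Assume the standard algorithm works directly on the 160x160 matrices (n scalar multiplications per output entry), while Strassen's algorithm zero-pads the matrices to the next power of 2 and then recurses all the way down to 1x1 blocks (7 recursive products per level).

Matrix multiplication for 160x160 matrices:

Strassen's algorithm requires power-of-2 dimensions. Pad 160x160 to 256x256 (next power of 2).

Standard algorithm: 160^3 = 4096000 multiplications
Strassen's algorithm: 7^(log2(256)) = 7^8 = 5764801 multiplications
Difference: 4096000 - 5764801 = -1668801 (Strassen uses MORE here due to padding overhead — for small or just-over-power-of-2 n, padding can outweigh the per-level savings)

Standard: 4096000 multiplications (160^3). Strassen: 5764801 multiplications (7^8, after padding to 256x256). Strassen reduces 8 recursive multiplications to 7 at each level.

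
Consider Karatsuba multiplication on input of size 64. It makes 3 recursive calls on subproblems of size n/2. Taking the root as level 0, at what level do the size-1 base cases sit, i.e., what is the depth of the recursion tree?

For divide and conquer with division factor 2:

Problem sizes at each level:
Level 0: 64
Level 1: 32
Level 2: 16
Level 3: 8
Level 4: 4
Level 5: 2
Level 6: 1

The root is level 0 and the size-1 base case is level 6 (the tree spans levels 0 through 6, i.e. 7 levels counting the root), so the depth is the number of divisions: log_2(64) = 6

The recursion tree depth is log_2(64) = 6. At each level, the problem size is divided by 2, so it takes 6 divisions to reduce to a base case of size 1. The algorithm makes 3 recursive calls at each level.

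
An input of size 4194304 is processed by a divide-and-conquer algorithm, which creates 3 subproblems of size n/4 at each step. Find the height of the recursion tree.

For divide and conquer with division factor 4:

Problem sizes at each level:
Level 0: 4194304
Level 1: 1048576
Level 2: 262144
Level 3: 65536
Level 4: 16384
Level 5: 4096
Level 6: 1024
Level 7: 256
Level 8: 64
Level 9: 16
Level 10: 4
Level 11: 1

The root is level 0 and the size-1 base case is level 11 (the tree spans levels 0 through 11, i.e. 12 levels counting the root), so the depth is the number of divisions: log_4(4194304) = 11

The recursion tree depth is log_4(4194304) = 11. At each level, the problem size is divided by 4, so it takes 11 divisions to reduce to a base case of size 1. The algorithm makes 3 recursive calls at each level.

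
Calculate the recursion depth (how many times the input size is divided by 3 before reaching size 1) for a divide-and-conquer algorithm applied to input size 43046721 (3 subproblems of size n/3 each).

For divide and conquer with division factor 3:

Problem sizes at each level:
Level 0: 43046721
Level 1: 14348907
Level 2: 4782969
Level 3: 1594323
Level 4: 531441
Level 5: 177147
Level 6: 59049
Level 7: 19683
Level 8: 6561
Level 9: 2187
Level 10: 729
Level 11: 243
Level 12: 81
Level 13: 27
Level 14: 9
Level 15: 3
Level 16: 1

The root is level 0 and the size-1 base case is level 16 (the tree spans levels 0 through 16, i.e. 17 levels counting the root), so the depth is the number of divisions: log_3(43046721) = 16

The recursion tree depth is log_3(43046721) = 16. At each level, the problem size is divided by 3, so it takes 16 divisions to reduce to a base case of size 1. The algorithm makes 3 recursive calls at each level.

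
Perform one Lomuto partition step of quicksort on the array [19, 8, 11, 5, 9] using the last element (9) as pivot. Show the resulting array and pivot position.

Lomuto partition with pivot = 9:

Initial array: [19, 8, 11, 5, 9]

arr[0]=19 > 9: no swap
arr[1]=8 <= 9: swap with position 0, array becomes [8, 19, 11, 5, 9]
arr[2]=11 > 9: no swap
arr[3]=5 <= 9: swap with position 1, array becomes [8, 5, 11, 19, 9]

Place pivot at position 2: [8, 5, 9, 19, 11]
Pivot position: 2

After partitioning with pivot 9, the array becomes [8, 5, 9, 19, 11]. The pivot is placed at index 2. All elements to the left of the pivot are <= 9, and all elements to the right are > 9.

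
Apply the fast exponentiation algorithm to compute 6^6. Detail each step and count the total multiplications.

Computing 6^6 by squaring (build up from 6^1; each line after the first costs one multiplication):

6^1 = 6
6^2 = (6^1)^2 = 6^2 = 36
6^3 = 6 * 6^2 = 6 * 36 = 216
6^6 = (6^3)^2 = 216^2 = 46656

Result: 46656
Multiplications needed: 3 (3 lines after 6^1)

6^6 = 46656. Using exponentiation by squaring, this requires 3 multiplications. The key idea: if the exponent is even, square the half-power; if odd, multiply by the base once.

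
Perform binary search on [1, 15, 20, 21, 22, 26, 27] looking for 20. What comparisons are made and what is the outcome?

Binary search for 20 in [1, 15, 20, 21, 22, 26, 27]:

lo=0, hi=6, mid=3, arr[mid]=21 -> 21 > 20, search left half
lo=0, hi=2, mid=1, arr[mid]=15 -> 15 < 20, search right half
lo=2, hi=2, mid=2, arr[mid]=20 -> Found target at index 2!

Binary search finds 20 at index 2 after 3 comparisons. The search repeatedly halves the search space by comparing with the middle element.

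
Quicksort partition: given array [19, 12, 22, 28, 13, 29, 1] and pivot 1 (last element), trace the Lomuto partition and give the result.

Lomuto partition with pivot = 1:

Initial array: [19, 12, 22, 28, 13, 29, 1]

arr[0]=19 > 1: no swap
arr[1]=12 > 1: no swap
arr[2]=22 > 1: no swap
arr[3]=28 > 1: no swap
arr[4]=13 > 1: no swap
arr[5]=29 > 1: no swap

Place pivot at position 0: [1, 12, 22, 28, 13, 29, 19]
Pivot position: 0

After partitioning with pivot 1, the array becomes [1, 12, 22, 28, 13, 29, 19]. The pivot is placed at index 0. All elements to the left of the pivot are <= 1, and all elements to the right are > 1.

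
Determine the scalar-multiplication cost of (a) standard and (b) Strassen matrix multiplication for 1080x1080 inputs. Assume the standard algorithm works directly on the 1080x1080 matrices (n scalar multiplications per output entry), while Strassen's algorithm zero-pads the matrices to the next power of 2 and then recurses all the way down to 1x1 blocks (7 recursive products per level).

Matrix multiplication for 1080x1080 matrices:

Strassen's algorithm requires power-of-2 dimensions. Pad 1080x1080 to 2048x2048 (next power of 2).

Standard algorithm: 1080^3 = 1259712000 multiplications
Strassen's algorithm: 7^(log2(2048)) = 7^11 = 1977326743 multiplications
Difference: 1259712000 - 1977326743 = -717614743 (Strassen uses MORE here due to padding overhead — for small or just-over-power-of-2 n, padding can outweigh the per-level savings)

Standard: 1259712000 multiplications (1080^3). Strassen: 1977326743 multiplications (7^11, after padding to 2048x2048). Strassen reduces 8 recursive multiplications to 7 at each level.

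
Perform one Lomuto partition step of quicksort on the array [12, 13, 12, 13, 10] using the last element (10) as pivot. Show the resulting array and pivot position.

Lomuto partition with pivot = 10:

Initial array: [12, 13, 12, 13, 10]

arr[0]=12 > 10: no swap
arr[1]=13 > 10: no swap
arr[2]=12 > 10: no swap
arr[3]=13 > 10: no swap

Place pivot at position 0: [10, 13, 12, 13, 12]
Pivot position: 0

After partitioning with pivot 10, the array becomes [10, 13, 12, 13, 12]. The pivot is placed at index 0. All elements to the left of the pivot are <= 10, and all elements to the right are > 10.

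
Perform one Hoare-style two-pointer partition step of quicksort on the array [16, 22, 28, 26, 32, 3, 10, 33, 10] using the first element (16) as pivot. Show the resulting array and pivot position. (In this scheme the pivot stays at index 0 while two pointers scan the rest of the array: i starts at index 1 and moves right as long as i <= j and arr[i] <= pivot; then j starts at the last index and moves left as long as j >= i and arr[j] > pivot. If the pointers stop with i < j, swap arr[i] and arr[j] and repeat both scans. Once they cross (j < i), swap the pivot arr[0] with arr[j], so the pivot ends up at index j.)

Hoare-style two-pointer partition with pivot = 16:

Initial array: [16, 22, 28, 26, 32, 3, 10, 33, 10]

Pointers start at i = 1, j = 8.
i stops at index 1 (arr[1]=22 > 16), j stops at index 8 (arr[8]=10 <= 16): swap arr[1] and arr[8], array becomes [16, 10, 28, 26, 32, 3, 10, 33, 22]
i stops at index 2 (arr[2]=28 > 16), j stops at index 6 (arr[6]=10 <= 16): swap arr[2] and arr[6], array becomes [16, 10, 10, 26, 32, 3, 28, 33, 22]
i stops at index 3 (arr[3]=26 > 16), j stops at index 5 (arr[5]=3 <= 16): swap arr[3] and arr[5], array becomes [16, 10, 10, 3, 32, 26, 28, 33, 22]
i ends at 4, j ends at 3: the pointers have crossed (j < i), so scanning stops.

Swap pivot arr[0] with arr[3] to place pivot at position 3: [3, 10, 10, 16, 32, 26, 28, 33, 22]
Pivot position: 3

After partitioning with pivot 16, the array becomes [3, 10, 10, 16, 32, 26, 28, 33, 22]. The pivot is placed at index 3. All elements to the left of the pivot are <= 16, and all elements to the right are > 16.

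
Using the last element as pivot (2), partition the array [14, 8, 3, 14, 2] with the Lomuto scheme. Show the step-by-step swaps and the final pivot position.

Lomuto partition with pivot = 2:

Initial array: [14, 8, 3, 14, 2]

arr[0]=14 > 2: no swap
arr[1]=8 > 2: no swap
arr[2]=3 > 2: no swap
arr[3]=14 > 2: no swap

Place pivot at position 0: [2, 8, 3, 14, 14]
Pivot position: 0

After partitioning with pivot 2, the array becomes [2, 8, 3, 14, 14]. The pivot is placed at index 0. All elements to the left of the pivot are <= 2, and all elements to the right are > 2.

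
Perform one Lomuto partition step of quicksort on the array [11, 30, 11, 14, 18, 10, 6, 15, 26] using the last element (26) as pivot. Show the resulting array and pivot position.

Lomuto partition with pivot = 26:

Initial array: [11, 30, 11, 14, 18, 10, 6, 15, 26]

arr[0]=11 <= 26: swap with position 0, array becomes [11, 30, 11, 14, 18, 10, 6, 15, 26]
arr[1]=30 > 26: no swap
arr[2]=11 <= 26: swap with position 1, array becomes [11, 11, 30, 14, 18, 10, 6, 15, 26]
arr[3]=14 <= 26: swap with position 2, array becomes [11, 11, 14, 30, 18, 10, 6, 15, 26]
arr[4]=18 <= 26: swap with position 3, array becomes [11, 11, 14, 18, 30, 10, 6, 15, 26]
arr[5]=10 <= 26: swap with position 4, array becomes [11, 11, 14, 18, 10, 30, 6, 15, 26]
arr[6]=6 <= 26: swap with position 5, array becomes [11, 11, 14, 18, 10, 6, 30, 15, 26]
arr[7]=15 <= 26: swap with position 6, array becomes [11, 11, 14, 18, 10, 6, 15, 30, 26]

Place pivot at position 7: [11, 11, 14, 18, 10, 6, 15, 26, 30]
Pivot position: 7

After partitioning with pivot 26, the array becomes [11, 11, 14, 18, 10, 6, 15, 26, 30]. The pivot is placed at index 7. All elements to the left of the pivot are <= 26, and all elements to the right are > 26.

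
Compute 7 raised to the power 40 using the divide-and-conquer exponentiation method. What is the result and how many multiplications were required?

Computing 7^40 by squaring (build up from 7^1; each line after the first costs one multiplication):

7^1 = 7
7^2 = (7^1)^2 = 7^2 = 49
7^4 = (7^2)^2 = 49^2 = 2401
7^5 = 7 * 7^4 = 7 * 2401 = 16807
7^10 = (7^5)^2 = 16807^2 = 282475249
7^20 = (7^10)^2 = 282475249^2 = 79792266297612001
7^40 = (7^20)^2 = 79792266297612001^2 = 6366805760909027985741435139224001

Result: 6366805760909027985741435139224001
Multiplications needed: 6 (6 lines after 7^1)

7^40 = 6366805760909027985741435139224001. Using exponentiation by squaring, this requires 6 multiplications. The key idea: if the exponent is even, square the half-power; if odd, multiply by the base once.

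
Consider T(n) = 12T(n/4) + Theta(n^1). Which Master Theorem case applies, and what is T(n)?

Master Theorem for T(n) = 12T(n/4) + O(n^1):

a = 12, b = 4, c = 1
log_b(a) = log_4(12) = 1.7925

Case 1: c = 1 < log_4(12) = 1.7925
T(n) = O(n^(log_4 12))

For T(n) = 12T(n/4) + O(n^1): log_4(12) = 1.7925. This is Case 1 of the Master Theorem (c < log_b(a), work dominated by leaves), giving O(n^(log_4 12)).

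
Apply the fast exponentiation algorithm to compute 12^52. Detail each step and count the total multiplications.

Computing 12^52 by squaring (build up from 12^1; each line after the first costs one multiplication):

12^1 = 12
12^2 = (12^1)^2 = 12^2 = 144
12^3 = 12 * 12^2 = 12 * 144 = 1728
12^6 = (12^3)^2 = 1728^2 = 2985984
12^12 = (12^6)^2 = 2985984^2 = 8916100448256
12^13 = 12 * 12^12 = 12 * 8916100448256 = 106993205379072
12^26 = (12^13)^2 = 106993205379072^2 = 11447545997288281555215581184
12^52 = (12^26)^2 = 11447545997288281555215581184^2 = 131046309360030956735917227964932955078950997486894841856

Result: 131046309360030956735917227964932955078950997486894841856
Multiplications needed: 7 (7 lines after 12^1)

12^52 = 131046309360030956735917227964932955078950997486894841856. Using exponentiation by squaring, this requires 7 multiplications. The key idea: if the exponent is even, square the half-power; if odd, multiply by the base once.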